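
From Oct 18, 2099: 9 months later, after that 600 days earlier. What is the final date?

November 25, 2098

Advancing 9 months from October 18, 2099:
month 10 + 9 = 19, which is month 7 of year 2100 → July 2100.
Day 18 is valid in July, giving July 18, 2100.
Counting back 600 days from July 18, 2100:
Going back 18 days from July 18, 2100 reaches the end of the previous month; 600 − 18 = 582 left.
June 2100 has 30 days: 582 − 30 = 552 left.
May 2100 has 31 days: 552 − 31 = 521 left.
April 2100 has 30 days: 521 − 30 = 491 left.
March 2100 has 31 days: 491 − 31 = 460 left.
February 2100 has 28 days (2100 is not a leap year (divisible by 100 but not 400)): 460 − 28 = 432 left.
January 2100 has 31 days: 432 − 31 = 401 left.
December 2099 has 31 days: 401 − 31 = 370 left.
November 2099 has 30 days: 370 − 30 = 340 left.
October 2099 has 31 days: 340 − 31 = 309 left.
September 2099 has 30 days: 309 − 30 = 279 left.
August 2099 has 31 days: 279 − 31 = 248 left.
July 2099 has 31 days: 248 − 31 = 217 left.
June 2099 has 30 days: 217 − 30 = 187 left.
May 2099 has 31 days: 187 − 31 = 156 left.
April 2099 has 30 days: 156 − 30 = 126 left.
March 2099 has 31 days: 126 − 31 = 95 left.
February 2099 has 28 days (2099 is not a leap year): 95 − 28 = 67 left.
January 2099 has 31 days: 67 − 31 = 36 left.
December 2098 has 31 days: 36 − 31 = 5 left.
November 2098 has 30 days; 30 − 5 = 25 → November 25, 2098.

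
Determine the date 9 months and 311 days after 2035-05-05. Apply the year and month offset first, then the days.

Adding 9 months and 311 days from May 5, 2035: first the month/year part, then the days.
month 5 + 9 = 14, which is month 2 of year 2036 → February 2036.
Day 5 is valid in February, giving February 5, 2036.
Now add 311 days from February 5, 2036.
February has 29 days, so 29 − 5 = 24 days remain after February 5, 2036; 311 − 24 = 287 left.
March 2036 has 31 days: 287 − 31 = 256 left.
April 2036 has 30 days: 256 − 30 = 226 left.
May 2036 has 31 days: 226 − 31 = 195 left.
June 2036 has 30 days: 195 − 30 = 165 left.
July 2036 has 31 days: 165 − 31 = 134 left.
August 2036 has 31 days: 134 − 31 = 103 left.
September 2036 has 30 days: 103 − 30 = 73 left.
October 2036 has 31 days: 73 − 31 = 42 left.
November 2036 has 30 days: 42 − 30 = 12 left.
12 days into December 2036 → December 12, 2036.

December 12, 2036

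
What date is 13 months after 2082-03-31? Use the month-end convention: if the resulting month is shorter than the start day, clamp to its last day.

Adding 13 months from March 31, 2082.
month 3 + 13 = 16, which is month 4 of year 2083 → April 2083.
April 2083 has only 30 days and the start was day 31, so the date clamps to April 30, 2083.

April 30, 2083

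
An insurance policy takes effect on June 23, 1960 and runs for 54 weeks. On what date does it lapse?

July 6, 1961

Adding 54 weeks = 378 days from June 23, 1960.
June has 30 days, so 30 − 23 = 7 days remain after June 23, 1960; 378 − 7 = 371 left.
July 1960 has 31 days: 371 − 31 = 340 left.
August 1960 has 31 days: 340 − 31 = 309 left.
September 1960 has 30 days: 309 − 30 = 279 left.
October 1960 has 31 days: 279 − 31 = 248 left.
November 1960 has 30 days: 248 − 30 = 218 left.
December 1960 has 31 days: 218 − 31 = 187 left.
January 1961 has 31 days: 187 − 31 = 156 left.
February 1961 has 28 days (1961 is not a leap year): 156 − 28 = 128 left.
March 1961 has 31 days: 128 − 31 = 97 left.
April 1961 has 30 days: 97 − 30 = 67 left.
May 1961 has 31 days: 67 − 31 = 36 left.
June 1961 has 30 days: 36 − 30 = 6 left.
6 days into July 1961 → July 6, 1961.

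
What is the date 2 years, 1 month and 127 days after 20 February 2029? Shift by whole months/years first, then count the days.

Adding 2 years, 1 month and 127 days from February 20, 2029: first the month/year part, then the days.
+2 years → 2031; month 2 + 1 = 3 → March 2031.
Day 20 is valid in March, giving March 20, 2031.
Now add 127 days from March 20, 2031.
March has 31 days, so 31 − 20 = 11 days remain after March 20, 2031; 127 − 11 = 116 left.
April 2031 has 30 days: 116 − 30 = 86 left.
May 2031 has 31 days: 86 − 31 = 55 left.
June 2031 has 30 days: 55 − 30 = 25 left.
25 days into July 2031 → July 25, 2031.

July 25, 2031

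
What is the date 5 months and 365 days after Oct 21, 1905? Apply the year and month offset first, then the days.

March 21, 1907

Adding 5 months and 365 days from October 21, 1905: first the month/year part, then the days.
month 10 + 5 = 15, which is month 3 of year 1906 → March 1906.
Day 21 is valid in March, giving March 21, 1906.
Now add 365 days from March 21, 1906.
March has 31 days, so 31 − 21 = 10 days remain after March 21, 1906; 365 − 10 = 355 left.
April 1906 has 30 days: 355 − 30 = 325 left.
May 1906 has 31 days: 325 − 31 = 294 left.
June 1906 has 30 days: 294 − 30 = 264 left.
July 1906 has 31 days: 264 − 31 = 233 left.
August 1906 has 31 days: 233 − 31 = 202 left.
September 1906 has 30 days: 202 − 30 = 172 left.
October 1906 has 31 days: 172 − 31 = 141 left.
November 1906 has 30 days: 141 − 30 = 111 left.
December 1906 has 31 days: 111 − 31 = 80 left.
January 1907 has 31 days: 80 − 31 = 49 left.
February 1907 has 28 days (1907 is not a leap year): 49 − 28 = 21 left.
21 days into March 1907 → March 21, 1907.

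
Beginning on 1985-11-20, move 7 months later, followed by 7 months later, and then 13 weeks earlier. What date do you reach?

Advancing 7 months from November 20, 1985:
month 11 + 7 = 18, which is month 6 of year 1986 → June 1986.
Day 20 is valid in June, giving June 20, 1986.
Advancing 7 months from June 20, 1986:
month 6 + 7 = 13, which is month 1 of year 1987 → January 1987.
Day 20 is valid in January, giving January 20, 1987.
Counting back 13 weeks (= 91 days) from January 20, 1987:
Going back 20 days from January 20, 1987 reaches the end of the previous month; 91 − 20 = 71 left.
December 1986 has 31 days: 71 − 31 = 40 left.
November 1986 has 30 days: 40 − 30 = 10 left.
October 1986 has 31 days; 31 − 10 = 21 → October 21, 1986.

October 21, 1986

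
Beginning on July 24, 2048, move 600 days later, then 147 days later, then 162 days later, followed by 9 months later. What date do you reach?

Advancing 600 days from July 24, 2048:
July has 31 days, so 31 − 24 = 7 days remain after July 24, 2048; 600 − 7 = 593 left.
August 2048 has 31 days: 593 − 31 = 562 left.
September 2048 has 30 days: 562 − 30 = 532 left.
October 2048 has 31 days: 532 − 31 = 501 left.
November 2048 has 30 days: 501 − 30 = 471 left.
December 2048 has 31 days: 471 − 31 = 440 left.
January 2049 has 31 days: 440 − 31 = 409 left.
February 2049 has 28 days (2049 is not a leap year): 409 − 28 = 381 left.
March 2049 has 31 days: 381 − 31 = 350 left.
April 2049 has 30 days: 350 − 30 = 320 left.
May 2049 has 31 days: 320 − 31 = 289 left.
June 2049 has 30 days: 289 − 30 = 259 left.
July 2049 has 31 days: 259 − 31 = 228 left.
August 2049 has 31 days: 228 − 31 = 197 left.
September 2049 has 30 days: 197 − 30 = 167 left.
October 2049 has 31 days: 167 − 31 = 136 left.
November 2049 has 30 days: 136 − 30 = 106 left.
December 2049 has 31 days: 106 − 31 = 75 left.
January 2050 has 31 days: 75 − 31 = 44 left.
February 2050 has 28 days (2050 is not a leap year): 44 − 28 = 16 left.
16 days into March 2050 → March 16, 2050.
Counting forward 147 days from March 16, 2050:
March has 31 days, so 31 − 16 = 15 days remain after March 16, 2050; 147 − 15 = 132 left.
April 2050 has 30 days: 132 − 30 = 102 left.
May 2050 has 31 days: 102 − 31 = 71 left.
June 2050 has 30 days: 71 − 30 = 41 left.
July 2050 has 31 days: 41 − 31 = 10 left.
10 days into August 2050 → August 10, 2050.
Advancing 162 days from August 10, 2050:
August has 31 days, so 31 − 10 = 21 days remain after August 10, 2050; 162 − 21 = 141 left.
September 2050 has 30 days: 141 − 30 = 111 left.
October 2050 has 31 days: 111 − 31 = 80 left.
November 2050 has 30 days: 80 − 30 = 50 left.
December 2050 has 31 days: 50 − 31 = 19 left.
19 days into January 2051 → January 19, 2051.
Adding 9 months from January 19, 2051:
month 1 + 9 = 10 → October 2051.
Day 19 is valid in October, giving October 19, 2051.

October 19, 2051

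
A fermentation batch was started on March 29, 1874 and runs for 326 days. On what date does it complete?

Adding 326 days from March 29, 1874.
March has 31 days, so 31 − 29 = 2 days remain after March 29, 1874; 326 − 2 = 324 left.
April 1874 has 30 days: 324 − 30 = 294 left.
May 1874 has 31 days: 294 − 31 = 263 left.
June 1874 has 30 days: 263 − 30 = 233 left.
July 1874 has 31 days: 233 − 31 = 202 left.
August 1874 has 31 days: 202 − 31 = 171 left.
September 1874 has 30 days: 171 − 30 = 141 left.
October 1874 has 31 days: 141 − 31 = 110 left.
November 1874 has 30 days: 110 − 30 = 80 left.
December 1874 has 31 days: 80 − 31 = 49 left.
January 1875 has 31 days: 49 − 31 = 18 left.
18 days into February 1875 → February 18, 1875.

February 18, 1875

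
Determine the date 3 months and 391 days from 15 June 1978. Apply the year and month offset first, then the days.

October 11, 1979

Counting forward 3 months and 391 days from June 15, 1978: first the month/year part, then the days.
month 6 + 3 = 9 → September 1978.
Day 15 is valid in September, giving September 15, 1978.
Now add 391 days from September 15, 1978.
September has 30 days, so 30 − 15 = 15 days remain after September 15, 1978; 391 − 15 = 376 left.
October 1978 has 31 days: 376 − 31 = 345 left.
November 1978 has 30 days: 345 − 30 = 315 left.
December 1978 has 31 days: 315 − 31 = 284 left.
January 1979 has 31 days: 284 − 31 = 253 left.
February 1979 has 28 days (1979 is not a leap year): 253 − 28 = 225 left.
March 1979 has 31 days: 225 − 31 = 194 left.
April 1979 has 30 days: 194 − 30 = 164 left.
May 1979 has 31 days: 164 − 31 = 133 left.
June 1979 has 30 days: 133 − 30 = 103 left.
July 1979 has 31 days: 103 − 31 = 72 left.
August 1979 has 31 days: 72 − 31 = 41 left.
September 1979 has 30 days: 41 − 30 = 11 left.
11 days into October 1979 → October 11, 1979.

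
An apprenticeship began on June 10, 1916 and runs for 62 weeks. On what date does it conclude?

Adding 62 weeks = 434 days from June 10, 1916.
June has 30 days, so 30 − 10 = 20 days remain after June 10, 1916; 434 − 20 = 414 left.
July 1916 has 31 days: 414 − 31 = 383 left.
August 1916 has 31 days: 383 − 31 = 352 left.
September 1916 has 30 days: 352 − 30 = 322 left.
October 1916 has 31 days: 322 − 31 = 291 left.
November 1916 has 30 days: 291 − 30 = 261 left.
December 1916 has 31 days: 261 − 31 = 230 left.
January 1917 has 31 days: 230 − 31 = 199 left.
February 1917 has 28 days (1917 is not a leap year): 199 − 28 = 171 left.
March 1917 has 31 days: 171 − 31 = 140 left.
April 1917 has 30 days: 140 − 30 = 110 left.
May 1917 has 31 days: 110 − 31 = 79 left.
June 1917 has 30 days: 79 − 30 = 49 left.
July 1917 has 31 days: 49 − 31 = 18 left.
18 days into August 1917 → August 18, 1917.

August 18, 1917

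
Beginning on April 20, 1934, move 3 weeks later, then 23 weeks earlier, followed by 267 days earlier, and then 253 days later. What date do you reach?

November 17, 1933

Counting forward 3 weeks (= 21 days) from April 20, 1934:
April has 30 days, so 30 − 20 = 10 days remain after April 20, 1934; 21 − 10 = 11 left.
11 days into May 1934 → May 11, 1934.
Going back 23 weeks (= 161 days) from May 11, 1934:
Going back 11 days from May 11, 1934 reaches the end of the previous month; 161 − 11 = 150 left.
April 1934 has 30 days: 150 − 30 = 120 left.
March 1934 has 31 days: 120 − 31 = 89 left.
February 1934 has 28 days (1934 is not a leap year): 89 − 28 = 61 left.
January 1934 has 31 days: 61 − 31 = 30 left.
December 1933 has 31 days; 31 − 30 = 1 → December 1, 1933.
Going back 267 days from December 1, 1933:
Going back 1 day from December 1, 1933 reaches the end of the previous month; 267 − 1 = 266 left.
November 1933 has 30 days: 266 − 30 = 236 left.
October 1933 has 31 days: 236 − 31 = 205 left.
September 1933 has 30 days: 205 − 30 = 175 left.
August 1933 has 31 days: 175 − 31 = 144 left.
July 1933 has 31 days: 144 − 31 = 113 left.
June 1933 has 30 days: 113 − 30 = 83 left.
May 1933 has 31 days: 83 − 31 = 52 left.
April 1933 has 30 days: 52 − 30 = 22 left.
March 1933 has 31 days; 31 − 22 = 9 → March 9, 1933.
Adding 253 days from March 9, 1933:
March has 31 days, so 31 − 9 = 22 days remain after March 9, 1933; 253 − 22 = 231 left.
April 1933 has 30 days: 231 − 30 = 201 left.
May 1933 has 31 days: 201 − 31 = 170 left.
June 1933 has 30 days: 170 − 30 = 140 left.
July 1933 has 31 days: 140 − 31 = 109 left.
August 1933 has 31 days: 109 − 31 = 78 left.
September 1933 has 30 days: 78 − 30 = 48 left.
October 1933 has 31 days: 48 − 31 = 17 left.
17 days into November 1933 → November 17, 1933.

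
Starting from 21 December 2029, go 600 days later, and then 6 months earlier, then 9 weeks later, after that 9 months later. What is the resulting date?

Advancing 600 days from December 21, 2029:
December has 31 days, so 31 − 21 = 10 days remain after December 21, 2029; 600 − 10 = 590 left.
January 2030 has 31 days: 590 − 31 = 559 left.
February 2030 has 28 days (2030 is not a leap year): 559 − 28 = 531 left.
March 2030 has 31 days: 531 − 31 = 500 left.
April 2030 has 30 days: 500 − 30 = 470 left.
May 2030 has 31 days: 470 − 31 = 439 left.
June 2030 has 30 days: 439 − 30 = 409 left.
July 2030 has 31 days: 409 − 31 = 378 left.
August 2030 has 31 days: 378 − 31 = 347 left.
September 2030 has 30 days: 347 − 30 = 317 left.
October 2030 has 31 days: 317 − 31 = 286 left.
November 2030 has 30 days: 286 − 30 = 256 left.
December 2030 has 31 days: 256 − 31 = 225 left.
January 2031 has 31 days: 225 − 31 = 194 left.
February 2031 has 28 days (2031 is not a leap year): 194 − 28 = 166 left.
March 2031 has 31 days: 166 − 31 = 135 left.
April 2031 has 30 days: 135 − 30 = 105 left.
May 2031 has 31 days: 105 − 31 = 74 left.
June 2031 has 30 days: 74 − 30 = 44 left.
July 2031 has 31 days: 44 − 31 = 13 left.
13 days into August 2031 → August 13, 2031.
Subtracting 6 months from August 13, 2031:
month 8 − 6 = 2 → February 2031.
Day 13 is valid in February, giving February 13, 2031.
Counting forward 9 weeks (= 63 days) from February 13, 2031:
February has 28 days, so 28 − 13 = 15 days remain after February 13, 2031; 63 − 15 = 48 left.
March 2031 has 31 days: 48 − 31 = 17 left.
17 days into April 2031 → April 17, 2031.
Advancing 9 months from April 17, 2031:
month 4 + 9 = 13, which is month 1 of year 2032 → January 2032.
Day 17 is valid in January, giving January 17, 2032.

January 17, 2032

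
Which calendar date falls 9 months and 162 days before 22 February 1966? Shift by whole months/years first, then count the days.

December 11, 1964

Subtracting 9 months and 162 days from February 22, 1966: first the month/year part, then the days.
month 2 − 9 = -7, which is month 5 of year 1965 → May 1965.
Day 22 is valid in May, giving May 22, 1965.
Now subtract 162 days from May 22, 1965.
Going back 22 days from May 22, 1965 reaches the end of the previous month; 162 − 22 = 140 left.
April 1965 has 30 days: 140 − 30 = 110 left.
March 1965 has 31 days: 110 − 31 = 79 left.
February 1965 has 28 days (1965 is not a leap year): 79 − 28 = 51 left.
January 1965 has 31 days: 51 − 31 = 20 left.
December 1964 has 31 days; 31 − 20 = 11 → December 11, 1964.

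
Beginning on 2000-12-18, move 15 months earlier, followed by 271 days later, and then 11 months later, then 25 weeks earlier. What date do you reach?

Counting back 15 months from December 18, 2000:
month 12 − 15 = -3, which is month 9 of year 1999 → September 1999.
Day 18 is valid in September, giving September 18, 1999.
Counting forward 271 days from September 18, 1999:
September has 30 days, so 30 − 18 = 12 days remain after September 18, 1999; 271 − 12 = 259 left.
October 1999 has 31 days: 259 − 31 = 228 left.
November 1999 has 30 days: 228 − 30 = 198 left.
December 1999 has 31 days: 198 − 31 = 167 left.
January 2000 has 31 days: 167 − 31 = 136 left.
February 2000 has 29 days (2000 is a leap year (divisible by 400)): 136 − 29 = 107 left.
March 2000 has 31 days: 107 − 31 = 76 left.
April 2000 has 30 days: 76 − 30 = 46 left.
May 2000 has 31 days: 46 − 31 = 15 left.
15 days into June 2000 → June 15, 2000.
Advancing 11 months from June 15, 2000:
month 6 + 11 = 17, which is month 5 of year 2001 → May 2001.
Day 15 is valid in May, giving May 15, 2001.
Going back 25 weeks (= 175 days) from May 15, 2001:
Going back 15 days from May 15, 2001 reaches the end of the previous month; 175 − 15 = 160 left.
April 2001 has 30 days: 160 − 30 = 130 left.
March 2001 has 31 days: 130 − 31 = 99 left.
February 2001 has 28 days (2001 is not a leap year): 99 − 28 = 71 left.
January 2001 has 31 days: 71 − 31 = 40 left.
December 2000 has 31 days: 40 − 31 = 9 left.
November 2000 has 30 days; 30 − 9 = 21 → November 21, 2000.

November 21, 2000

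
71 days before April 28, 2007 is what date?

February 16, 2007

Counting back 71 days from April 28, 2007.
Going back 28 days from April 28, 2007 reaches the end of the previous month; 71 − 28 = 43 left.
March 2007 has 31 days: 43 − 31 = 12 left.
February 2007 has 28 days; 28 − 12 = 16 → February 16, 2007.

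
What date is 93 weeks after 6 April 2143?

Adding 93 weeks = 651 days from April 6, 2143.
April has 30 days, so 30 − 6 = 24 days remain after April 6, 2143; 651 − 24 = 627 left.
May 2143 has 31 days: 627 − 31 = 596 left.
June 2143 has 30 days: 596 − 30 = 566 left.
July 2143 has 31 days: 566 − 31 = 535 left.
August 2143 has 31 days: 535 − 31 = 504 left.
September 2143 has 30 days: 504 − 30 = 474 left.
October 2143 has 31 days: 474 − 31 = 443 left.
November 2143 has 30 days: 443 − 30 = 413 left.
December 2143 has 31 days: 413 − 31 = 382 left.
January 2144 has 31 days: 382 − 31 = 351 left.
February 2144 has 29 days (2144 is a leap year): 351 − 29 = 322 left.
March 2144 has 31 days: 322 − 31 = 291 left.
April 2144 has 30 days: 291 − 30 = 261 left.
May 2144 has 31 days: 261 − 31 = 230 left.
June 2144 has 30 days: 230 − 30 = 200 left.
July 2144 has 31 days: 200 − 31 = 169 left.
August 2144 has 31 days: 169 − 31 = 138 left.
September 2144 has 30 days: 138 − 30 = 108 left.
October 2144 has 31 days: 108 − 31 = 77 left.
November 2144 has 30 days: 77 − 30 = 47 left.
December 2144 has 31 days: 47 − 31 = 16 left.
16 days into January 2145 → January 16, 2145.

January 16, 2145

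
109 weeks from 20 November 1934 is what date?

Counting forward 109 weeks = 763 days from November 20, 1934.
November has 30 days, so 30 − 20 = 10 days remain after November 20, 1934; 763 − 10 = 753 left.
December 1934 has 31 days: 753 − 31 = 722 left.
January 1935 has 31 days: 722 − 31 = 691 left.
February 1935 has 28 days (1935 is not a leap year): 691 − 28 = 663 left.
March 1935 has 31 days: 663 − 31 = 632 left.
April 1935 has 30 days: 632 − 30 = 602 left.
May 1935 has 31 days: 602 − 31 = 571 left.
June 1935 has 30 days: 571 − 30 = 541 left.
July 1935 has 31 days: 541 − 31 = 510 left.
August 1935 has 31 days: 510 − 31 = 479 left.
September 1935 has 30 days: 479 − 30 = 449 left.
October 1935 has 31 days: 449 − 31 = 418 left.
November 1935 has 30 days: 418 − 30 = 388 left.
December 1935 has 31 days: 388 − 31 = 357 left.
January 1936 has 31 days: 357 − 31 = 326 left.
February 1936 has 29 days (1936 is a leap year): 326 − 29 = 297 left.
March 1936 has 31 days: 297 − 31 = 266 left.
April 1936 has 30 days: 266 − 30 = 236 left.
May 1936 has 31 days: 236 − 31 = 205 left.
June 1936 has 30 days: 205 − 30 = 175 left.
July 1936 has 31 days: 175 − 31 = 144 left.
August 1936 has 31 days: 144 − 31 = 113 left.
September 1936 has 30 days: 113 − 30 = 83 left.
October 1936 has 31 days: 83 − 31 = 52 left.
November 1936 has 30 days: 52 − 30 = 22 left.
22 days into December 1936 → December 22, 1936.

December 22, 1936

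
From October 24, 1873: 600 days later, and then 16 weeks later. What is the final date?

October 6, 1875

Counting forward 600 days from October 24, 1873:
October has 31 days, so 31 − 24 = 7 days remain after October 24, 1873; 600 − 7 = 593 left.
November 1873 has 30 days: 593 − 30 = 563 left.
December 1873 has 31 days: 563 − 31 = 532 left.
January 1874 has 31 days: 532 − 31 = 501 left.
February 1874 has 28 days (1874 is not a leap year): 501 − 28 = 473 left.
March 1874 has 31 days: 473 − 31 = 442 left.
April 1874 has 30 days: 442 − 30 = 412 left.
May 1874 has 31 days: 412 − 31 = 381 left.
June 1874 has 30 days: 381 − 30 = 351 left.
July 1874 has 31 days: 351 − 31 = 320 left.
August 1874 has 31 days: 320 − 31 = 289 left.
September 1874 has 30 days: 289 − 30 = 259 left.
October 1874 has 31 days: 259 − 31 = 228 left.
November 1874 has 30 days: 228 − 30 = 198 left.
December 1874 has 31 days: 198 − 31 = 167 left.
January 1875 has 31 days: 167 − 31 = 136 left.
February 1875 has 28 days (1875 is not a leap year): 136 − 28 = 108 left.
March 1875 has 31 days: 108 − 31 = 77 left.
April 1875 has 30 days: 77 − 30 = 47 left.
May 1875 has 31 days: 47 − 31 = 16 left.
16 days into June 1875 → June 16, 1875.
Adding 16 weeks (= 112 days) from June 16, 1875:
June has 30 days, so 30 − 16 = 14 days remain after June 16, 1875; 112 − 14 = 98 left.
July 1875 has 31 days: 98 − 31 = 67 left.
August 1875 has 31 days: 67 − 31 = 36 left.
September 1875 has 30 days: 36 − 30 = 6 left.
6 days into October 1875 → October 6, 1875.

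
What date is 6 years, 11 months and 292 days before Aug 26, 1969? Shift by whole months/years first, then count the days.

December 8, 1961

Subtracting 6 years, 11 months and 292 days from August 26, 1969: first the month/year part, then the days.
-6 years → 1963; month 8 − 11 = -3, which is month 9 of year 1962 → September 1962.
Day 26 is valid in September, giving September 26, 1962.
Now subtract 292 days from September 26, 1962.
Going back 26 days from September 26, 1962 reaches the end of the previous month; 292 − 26 = 266 left.
August 1962 has 31 days: 266 − 31 = 235 left.
July 1962 has 31 days: 235 − 31 = 204 left.
June 1962 has 30 days: 204 − 30 = 174 left.
May 1962 has 31 days: 174 − 31 = 143 left.
April 1962 has 30 days: 143 − 30 = 113 left.
March 1962 has 31 days: 113 − 31 = 82 left.
February 1962 has 28 days (1962 is not a leap year): 82 − 28 = 54 left.
January 1962 has 31 days: 54 − 31 = 23 left.
December 1961 has 31 days; 31 − 23 = 8 → December 8, 1961.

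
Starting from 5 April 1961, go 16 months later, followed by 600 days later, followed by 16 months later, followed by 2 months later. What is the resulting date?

Adding 16 months from April 5, 1961:
month 4 + 16 = 20, which is month 8 of year 1962 → August 1962.
Day 5 is valid in August, giving August 5, 1962.
Adding 600 days from August 5, 1962:
August has 31 days, so 31 − 5 = 26 days remain after August 5, 1962; 600 − 26 = 574 left.
September 1962 has 30 days: 574 − 30 = 544 left.
October 1962 has 31 days: 544 − 31 = 513 left.
November 1962 has 30 days: 513 − 30 = 483 left.
December 1962 has 31 days: 483 − 31 = 452 left.
January 1963 has 31 days: 452 − 31 = 421 left.
February 1963 has 28 days (1963 is not a leap year): 421 − 28 = 393 left.
March 1963 has 31 days: 393 − 31 = 362 left.
April 1963 has 30 days: 362 − 30 = 332 left.
May 1963 has 31 days: 332 − 31 = 301 left.
June 1963 has 30 days: 301 − 30 = 271 left.
July 1963 has 31 days: 271 − 31 = 240 left.
August 1963 has 31 days: 240 − 31 = 209 left.
September 1963 has 30 days: 209 − 30 = 179 left.
October 1963 has 31 days: 179 − 31 = 148 left.
November 1963 has 30 days: 148 − 30 = 118 left.
December 1963 has 31 days: 118 − 31 = 87 left.
January 1964 has 31 days: 87 − 31 = 56 left.
February 1964 has 29 days (1964 is a leap year): 56 − 29 = 27 left.
27 days into March 1964 → March 27, 1964.
Advancing 16 months from March 27, 1964:
month 3 + 16 = 19, which is month 7 of year 1965 → July 1965.
Day 27 is valid in July, giving July 27, 1965.
Counting forward 2 months from July 27, 1965:
month 7 + 2 = 9 → September 1965.
Day 27 is valid in September, giving September 27, 1965.

September 27, 1965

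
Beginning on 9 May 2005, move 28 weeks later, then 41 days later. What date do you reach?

Advancing 28 weeks (= 196 days) from May 9, 2005:
May has 31 days, so 31 − 9 = 22 days remain after May 9, 2005; 196 − 22 = 174 left.
June 2005 has 30 days: 174 − 30 = 144 left.
July 2005 has 31 days: 144 − 31 = 113 left.
August 2005 has 31 days: 113 − 31 = 82 left.
September 2005 has 30 days: 82 − 30 = 52 left.
October 2005 has 31 days: 52 − 31 = 21 left.
21 days into November 2005 → November 21, 2005.
Adding 41 days from November 21, 2005:
November has 30 days, so 30 − 21 = 9 days remain after November 21, 2005; 41 − 9 = 32 left.
December 2005 has 31 days: 32 − 31 = 1 left.
1 day into January 2006 → January 1, 2006.

January 1, 2006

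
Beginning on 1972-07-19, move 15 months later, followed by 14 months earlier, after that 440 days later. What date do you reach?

Counting forward 15 months from July 19, 1972:
month 7 + 15 = 22, which is month 10 of year 1973 → October 1973.
Day 19 is valid in October, giving October 19, 1973.
Subtracting 14 months from October 19, 1973:
month 10 − 14 = -4, which is month 8 of year 1972 → August 1972.
Day 19 is valid in August, giving August 19, 1972.
Counting forward 440 days from August 19, 1972:
August has 31 days, so 31 − 19 = 12 days remain after August 19, 1972; 440 − 12 = 428 left.
September 1972 has 30 days: 428 − 30 = 398 left.
October 1972 has 31 days: 398 − 31 = 367 left.
November 1972 has 30 days: 367 − 30 = 337 left.
December 1972 has 31 days: 337 − 31 = 306 left.
January 1973 has 31 days: 306 − 31 = 275 left.
February 1973 has 28 days (1973 is not a leap year): 275 − 28 = 247 left.
March 1973 has 31 days: 247 − 31 = 216 left.
April 1973 has 30 days: 216 − 30 = 186 left.
May 1973 has 31 days: 186 − 31 = 155 left.
June 1973 has 30 days: 155 − 30 = 125 left.
July 1973 has 31 days: 125 − 31 = 94 left.
August 1973 has 31 days: 94 − 31 = 63 left.
September 1973 has 30 days: 63 − 30 = 33 left.
October 1973 has 31 days: 33 − 31 = 2 left.
2 days into November 1973 → November 2, 1973.

November 2, 1973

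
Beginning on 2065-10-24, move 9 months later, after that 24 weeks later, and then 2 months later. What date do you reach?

Adding 9 months from October 24, 2065:
month 10 + 9 = 19, which is month 7 of year 2066 → July 2066.
Day 24 is valid in July, giving July 24, 2066.
Advancing 24 weeks (= 168 days) from July 24, 2066:
July has 31 days, so 31 − 24 = 7 days remain after July 24, 2066; 168 − 7 = 161 left.
August 2066 has 31 days: 161 − 31 = 130 left.
September 2066 has 30 days: 130 − 30 = 100 left.
October 2066 has 31 days: 100 − 31 = 69 left.
November 2066 has 30 days: 69 − 30 = 39 left.
December 2066 has 31 days: 39 − 31 = 8 left.
8 days into January 2067 → January 8, 2067.
Adding 2 months from January 8, 2067:
month 1 + 2 = 3 → March 2067.
Day 8 is valid in March, giving March 8, 2067.

March 8, 2067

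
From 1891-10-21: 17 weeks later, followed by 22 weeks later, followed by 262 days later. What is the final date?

Counting forward 17 weeks (= 119 days) from October 21, 1891:
October has 31 days, so 31 − 21 = 10 days remain after October 21, 1891; 119 − 10 = 109 left.
November 1891 has 30 days: 109 − 30 = 79 left.
December 1891 has 31 days: 79 − 31 = 48 left.
January 1892 has 31 days: 48 − 31 = 17 left.
17 days into February 1892 → February 17, 1892.
Advancing 22 weeks (= 154 days) from February 17, 1892:
February has 29 days, so 29 − 17 = 12 days remain after February 17, 1892; 154 − 12 = 142 left.
March 1892 has 31 days: 142 − 31 = 111 left.
April 1892 has 30 days: 111 − 30 = 81 left.
May 1892 has 31 days: 81 − 31 = 50 left.
June 1892 has 30 days: 50 − 30 = 20 left.
20 days into July 1892 → July 20, 1892.
Advancing 262 days from July 20, 1892:
July has 31 days, so 31 − 20 = 11 days remain after July 20, 1892; 262 − 11 = 251 left.
August 1892 has 31 days: 251 − 31 = 220 left.
September 1892 has 30 days: 220 − 30 = 190 left.
October 1892 has 31 days: 190 − 31 = 159 left.
November 1892 has 30 days: 159 − 30 = 129 left.
December 1892 has 31 days: 129 − 31 = 98 left.
January 1893 has 31 days: 98 − 31 = 67 left.
February 1893 has 28 days (1893 is not a leap year): 67 − 28 = 39 left.
March 1893 has 31 days: 39 − 31 = 8 left.
8 days into April 1893 → April 8, 1893.

April 8, 1893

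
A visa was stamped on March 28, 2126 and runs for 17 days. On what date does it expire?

April 14, 2126

Advancing 17 days from March 28, 2126.
March has 31 days, so 31 − 28 = 3 days remain after March 28, 2126; 17 − 3 = 14 left.
14 days into April 2126 → April 14, 2126.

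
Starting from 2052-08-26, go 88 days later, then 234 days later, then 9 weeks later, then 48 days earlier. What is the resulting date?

July 29, 2053

Adding 88 days from August 26, 2052:
August has 31 days, so 31 − 26 = 5 days remain after August 26, 2052; 88 − 5 = 83 left.
September 2052 has 30 days: 83 − 30 = 53 left.
October 2052 has 31 days: 53 − 31 = 22 left.
22 days into November 2052 → November 22, 2052.
Advancing 234 days from November 22, 2052:
November has 30 days, so 30 − 22 = 8 days remain after November 22, 2052; 234 − 8 = 226 left.
December 2052 has 31 days: 226 − 31 = 195 left.
January 2053 has 31 days: 195 − 31 = 164 left.
February 2053 has 28 days (2053 is not a leap year): 164 − 28 = 136 left.
March 2053 has 31 days: 136 − 31 = 105 left.
April 2053 has 30 days: 105 − 30 = 75 left.
May 2053 has 31 days: 75 − 31 = 44 left.
June 2053 has 30 days: 44 − 30 = 14 left.
14 days into July 2053 → July 14, 2053.
Adding 9 weeks (= 63 days) from July 14, 2053:
July has 31 days, so 31 − 14 = 17 days remain after July 14, 2053; 63 − 17 = 46 left.
August 2053 has 31 days: 46 − 31 = 15 left.
15 days into September 2053 → September 15, 2053.
Subtracting 48 days from September 15, 2053:
Going back 15 days from September 15, 2053 reaches the end of the previous month; 48 − 15 = 33 left.
August 2053 has 31 days: 33 − 31 = 2 left.
July 2053 has 31 days; 31 − 2 = 29 → July 29, 2053.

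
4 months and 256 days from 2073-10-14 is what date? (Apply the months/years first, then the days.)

October 28, 2074

Counting forward 4 months and 256 days from October 14, 2073: first the month/year part, then the days.
month 10 + 4 = 14, which is month 2 of year 2074 → February 2074.
Day 14 is valid in February, giving February 14, 2074.
Now add 256 days from February 14, 2074.
February has 28 days, so 28 − 14 = 14 days remain after February 14, 2074; 256 − 14 = 242 left.
March 2074 has 31 days: 242 − 31 = 211 left.
April 2074 has 30 days: 211 − 30 = 181 left.
May 2074 has 31 days: 181 − 31 = 150 left.
June 2074 has 30 days: 150 − 30 = 120 left.
July 2074 has 31 days: 120 − 31 = 89 left.
August 2074 has 31 days: 89 − 31 = 58 left.
September 2074 has 30 days: 58 − 30 = 28 left.
28 days into October 2074 → October 28, 2074.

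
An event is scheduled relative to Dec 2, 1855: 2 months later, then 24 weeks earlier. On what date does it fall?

August 18, 1855

Advancing 2 months from December 2, 1855:
month 12 + 2 = 14, which is month 2 of year 1856 → February 1856.
Day 2 is valid in February, giving February 2, 1856.
Counting back 24 weeks (= 168 days) from February 2, 1856:
Going back 2 days from February 2, 1856 reaches the end of the previous month; 168 − 2 = 166 left.
January 1856 has 31 days: 166 − 31 = 135 left.
December 1855 has 31 days: 135 − 31 = 104 left.
November 1855 has 30 days: 104 − 30 = 74 left.
October 1855 has 31 days: 74 − 31 = 43 left.
September 1855 has 30 days: 43 − 30 = 13 left.
August 1855 has 31 days; 31 − 13 = 18 → August 18, 1855.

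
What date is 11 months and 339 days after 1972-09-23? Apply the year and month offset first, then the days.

July 28, 1974

Advancing 11 months and 339 days from September 23, 1972: first the month/year part, then the days.
month 9 + 11 = 20, which is month 8 of year 1973 → August 1973.
Day 23 is valid in August, giving August 23, 1973.
Now add 339 days from August 23, 1973.
August has 31 days, so 31 − 23 = 8 days remain after August 23, 1973; 339 − 8 = 331 left.
September 1973 has 30 days: 331 − 30 = 301 left.
October 1973 has 31 days: 301 − 31 = 270 left.
November 1973 has 30 days: 270 − 30 = 240 left.
December 1973 has 31 days: 240 − 31 = 209 left.
January 1974 has 31 days: 209 − 31 = 178 left.
February 1974 has 28 days (1974 is not a leap year): 178 − 28 = 150 left.
March 1974 has 31 days: 150 − 31 = 119 left.
April 1974 has 30 days: 119 − 30 = 89 left.
May 1974 has 31 days: 89 − 31 = 58 left.
June 1974 has 30 days: 58 − 30 = 28 left.
28 days into July 1974 → July 28, 1974.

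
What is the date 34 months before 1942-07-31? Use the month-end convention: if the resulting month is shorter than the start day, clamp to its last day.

Counting back 34 months from July 31, 1942.
month 7 − 34 = -27, which is month 9 of year 1939 → September 1939.
September 1939 has only 30 days and the start was day 31, so the date clamps to September 30, 1939.

September 30, 1939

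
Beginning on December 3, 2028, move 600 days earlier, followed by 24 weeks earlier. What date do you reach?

October 27, 2026

Counting back 600 days from December 3, 2028:
Going back 3 days from December 3, 2028 reaches the end of the previous month; 600 − 3 = 597 left.
November 2028 has 30 days: 597 − 30 = 567 left.
October 2028 has 31 days: 567 − 31 = 536 left.
September 2028 has 30 days: 536 − 30 = 506 left.
August 2028 has 31 days: 506 − 31 = 475 left.
July 2028 has 31 days: 475 − 31 = 444 left.
June 2028 has 30 days: 444 − 30 = 414 left.
May 2028 has 31 days: 414 − 31 = 383 left.
April 2028 has 30 days: 383 − 30 = 353 left.
March 2028 has 31 days: 353 − 31 = 322 left.
February 2028 has 29 days (2028 is a leap year): 322 − 29 = 293 left.
January 2028 has 31 days: 293 − 31 = 262 left.
December 2027 has 31 days: 262 − 31 = 231 left.
November 2027 has 30 days: 231 − 30 = 201 left.
October 2027 has 31 days: 201 − 31 = 170 left.
September 2027 has 30 days: 170 − 30 = 140 left.
August 2027 has 31 days: 140 − 31 = 109 left.
July 2027 has 31 days: 109 − 31 = 78 left.
June 2027 has 30 days: 78 − 30 = 48 left.
May 2027 has 31 days: 48 − 31 = 17 left.
April 2027 has 30 days; 30 − 17 = 13 → April 13, 2027.
Going back 24 weeks (= 168 days) from April 13, 2027:
Going back 13 days from April 13, 2027 reaches the end of the previous month; 168 − 13 = 155 left.
March 2027 has 31 days: 155 − 31 = 124 left.
February 2027 has 28 days (2027 is not a leap year): 124 − 28 = 96 left.
January 2027 has 31 days: 96 − 31 = 65 left.
December 2026 has 31 days: 65 − 31 = 34 left.
November 2026 has 30 days: 34 − 30 = 4 left.
October 2026 has 31 days; 31 − 4 = 27 → October 27, 2026.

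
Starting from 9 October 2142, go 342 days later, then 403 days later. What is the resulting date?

Adding 342 days from October 9, 2142:
October has 31 days, so 31 − 9 = 22 days remain after October 9, 2142; 342 − 22 = 320 left.
November 2142 has 30 days: 320 − 30 = 290 left.
December 2142 has 31 days: 290 − 31 = 259 left.
January 2143 has 31 days: 259 − 31 = 228 left.
February 2143 has 28 days (2143 is not a leap year): 228 − 28 = 200 left.
March 2143 has 31 days: 200 − 31 = 169 left.
April 2143 has 30 days: 169 − 30 = 139 left.
May 2143 has 31 days: 139 − 31 = 108 left.
June 2143 has 30 days: 108 − 30 = 78 left.
July 2143 has 31 days: 78 − 31 = 47 left.
August 2143 has 31 days: 47 − 31 = 16 left.
16 days into September 2143 → September 16, 2143.
Counting forward 403 days from September 16, 2143:
September has 30 days, so 30 − 16 = 14 days remain after September 16, 2143; 403 − 14 = 389 left.
October 2143 has 31 days: 389 − 31 = 358 left.
November 2143 has 30 days: 358 − 30 = 328 left.
December 2143 has 31 days: 328 − 31 = 297 left.
January 2144 has 31 days: 297 − 31 = 266 left.
February 2144 has 29 days (2144 is a leap year): 266 − 29 = 237 left.
March 2144 has 31 days: 237 − 31 = 206 left.
April 2144 has 30 days: 206 − 30 = 176 left.
May 2144 has 31 days: 176 − 31 = 145 left.
June 2144 has 30 days: 145 − 30 = 115 left.
July 2144 has 31 days: 115 − 31 = 84 left.
August 2144 has 31 days: 84 − 31 = 53 left.
September 2144 has 30 days: 53 − 30 = 23 left.
23 days into October 2144 → October 23, 2144.

October 23, 2144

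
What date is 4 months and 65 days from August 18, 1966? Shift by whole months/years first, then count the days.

February 21, 1967

Counting forward 4 months and 65 days from August 18, 1966: first the month/year part, then the days.
month 8 + 4 = 12 → December 1966.
Day 18 is valid in December, giving December 18, 1966.
Now add 65 days from December 18, 1966.
December has 31 days, so 31 − 18 = 13 days remain after December 18, 1966; 65 − 13 = 52 left.
January 1967 has 31 days: 52 − 31 = 21 left.
21 days into February 1967 → February 21, 1967.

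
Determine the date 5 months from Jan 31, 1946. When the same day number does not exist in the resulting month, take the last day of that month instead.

Counting forward 5 months from January 31, 1946.
month 1 + 5 = 6 → June 1946.
June 1946 has only 30 days and the start was day 31, so the date clamps to June 30, 1946.

June 30, 1946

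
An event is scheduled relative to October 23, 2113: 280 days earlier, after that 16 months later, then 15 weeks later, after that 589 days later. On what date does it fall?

April 9, 2116

Going back 280 days from October 23, 2113:
Going back 23 days from October 23, 2113 reaches the end of the previous month; 280 − 23 = 257 left.
September 2113 has 30 days: 257 − 30 = 227 left.
August 2113 has 31 days: 227 − 31 = 196 left.
July 2113 has 31 days: 196 − 31 = 165 left.
June 2113 has 30 days: 165 − 30 = 135 left.
May 2113 has 31 days: 135 − 31 = 104 left.
April 2113 has 30 days: 104 − 30 = 74 left.
March 2113 has 31 days: 74 − 31 = 43 left.
February 2113 has 28 days (2113 is not a leap year): 43 − 28 = 15 left.
January 2113 has 31 days; 31 − 15 = 16 → January 16, 2113.
Advancing 16 months from January 16, 2113:
month 1 + 16 = 17, which is month 5 of year 2114 → May 2114.
Day 16 is valid in May, giving May 16, 2114.
Adding 15 weeks (= 105 days) from May 16, 2114:
May has 31 days, so 31 − 16 = 15 days remain after May 16, 2114; 105 − 15 = 90 left.
June 2114 has 30 days: 90 − 30 = 60 left.
July 2114 has 31 days: 60 − 31 = 29 left.
29 days into August 2114 → August 29, 2114.
Adding 589 days from August 29, 2114:
August has 31 days, so 31 − 29 = 2 days remain after August 29, 2114; 589 − 2 = 587 left.
September 2114 has 30 days: 587 − 30 = 557 left.
October 2114 has 31 days: 557 − 31 = 526 left.
November 2114 has 30 days: 526 − 30 = 496 left.
December 2114 has 31 days: 496 − 31 = 465 left.
January 2115 has 31 days: 465 − 31 = 434 left.
February 2115 has 28 days (2115 is not a leap year): 434 − 28 = 406 left.
March 2115 has 31 days: 406 − 31 = 375 left.
April 2115 has 30 days: 375 − 30 = 345 left.
May 2115 has 31 days: 345 − 31 = 314 left.
June 2115 has 30 days: 314 − 30 = 284 left.
July 2115 has 31 days: 284 − 31 = 253 left.
August 2115 has 31 days: 253 − 31 = 222 left.
September 2115 has 30 days: 222 − 30 = 192 left.
October 2115 has 31 days: 192 − 31 = 161 left.
November 2115 has 30 days: 161 − 30 = 131 left.
December 2115 has 31 days: 131 − 31 = 100 left.
January 2116 has 31 days: 100 − 31 = 69 left.
February 2116 has 29 days (2116 is a leap year): 69 − 29 = 40 left.
March 2116 has 31 days: 40 − 31 = 9 left.
9 days into April 2116 → April 9, 2116.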